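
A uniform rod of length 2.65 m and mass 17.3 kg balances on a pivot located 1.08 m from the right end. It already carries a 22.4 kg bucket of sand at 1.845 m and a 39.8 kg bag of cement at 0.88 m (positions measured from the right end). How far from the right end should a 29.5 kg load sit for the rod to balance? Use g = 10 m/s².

Taking torques about the pivot (at 1.08 m from the right end):
Beam weight: 17.3 × 10 = 173 N down at 1.325 m → arm 0.245 m, τ = 173 × 0.245 = 42.38 N·m counterclockwise.
Bucket of sand: 22.4 × 10 = 224 N down at 1.845 m → arm 0.765 m, τ = 224 × 0.765 = 171.4 N·m counterclockwise.
Bag of cement: 39.8 × 10 = 398 N down at 0.88 m → arm 0.2 m, τ = 398 × 0.2 = 79.6 N·m clockwise.
Net moment of existing loads = 134.2 N·m counterclockwise.
The load weighs 29.5 × 10 = 295 N and must supply an equal clockwise moment, so its lever arm about the pivot is 134.2 / 295 = 0.455 m.
That puts it at 1.08 − 0.455 = 0.625 m from the right end.

x ≈ 0.625 m from the right end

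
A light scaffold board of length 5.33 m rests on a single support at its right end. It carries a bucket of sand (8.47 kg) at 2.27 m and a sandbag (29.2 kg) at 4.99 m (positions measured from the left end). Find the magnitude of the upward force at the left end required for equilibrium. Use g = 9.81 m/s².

Taking torques about the right end:
Bucket of sand: 8.47 × 9.81 = 83.09 N down at 2.27 m → arm 3.06 m, τ = 83.09 × 3.06 = 254.3 N·m counterclockwise.
Sandbag: 29.2 × 9.81 = 286.5 N down at 4.99 m → arm 0.34 m, τ = 286.5 × 0.34 = 97.41 N·m counterclockwise.
Net moment of the loads = 351.7 N·m counterclockwise.
The upward force F acts at the left end, arm 5.33 m, giving F × 5.33 clockwise.
Setting net torque to zero: F × 5.33 = 351.7 → F = 351.7 / 5.33 = 66 N.

F ≈ 66 N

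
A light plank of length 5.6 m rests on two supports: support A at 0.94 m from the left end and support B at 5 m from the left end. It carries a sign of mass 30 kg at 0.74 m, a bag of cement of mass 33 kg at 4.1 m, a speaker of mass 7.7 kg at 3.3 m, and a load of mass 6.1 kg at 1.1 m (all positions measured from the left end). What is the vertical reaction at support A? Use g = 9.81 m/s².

R_A ≈ 470 N

Choose support B as the axis so its reaction then has zero moment arm.
Sign: 30 × 9.81 = 294.3 N down at 0.74 m → arm 4.26 m, τ = 294.3 × 4.26 = 1254 N·m counterclockwise.
Bag of cement: 33 × 9.81 = 323.7 N down at 4.1 m → arm 0.9 m, τ = 323.7 × 0.9 = 291.3 N·m counterclockwise.
Speaker: 7.7 × 9.81 = 75.54 N down at 3.3 m → arm 1.7 m, τ = 75.54 × 1.7 = 128.4 N·m counterclockwise.
Load: 6.1 × 9.81 = 59.84 N down at 1.1 m → arm 3.9 m, τ = 59.84 × 3.9 = 233.4 N·m counterclockwise.
Net load moment about support B = 1907 N·m counterclockwise.
Reaction R at support A is upward at 0.94 m, arm 4.06 m → moment R × 4.06 clockwise.
For rotational equilibrium, R × 4.06 = 1907, so R = 470 N.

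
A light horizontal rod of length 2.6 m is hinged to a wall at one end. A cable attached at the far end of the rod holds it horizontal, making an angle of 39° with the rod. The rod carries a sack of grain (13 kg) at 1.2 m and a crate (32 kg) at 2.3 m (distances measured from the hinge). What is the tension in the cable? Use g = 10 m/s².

T ≈ 545 N

Take moments about the hinge.
Sack of grain: 13 × 10 = 130 N down at 1.2 m → arm 1.2 m, τ = 130 × 1.2 = 156 N·m clockwise.
Crate: 32 × 10 = 320 N down at 2.3 m → arm 2.3 m, τ = 320 × 2.3 = 736 N·m clockwise.
Total clockwise load moment = 892 N·m.
The cable tension T acts at 2.6 m; only its component perpendicular to the rod, T sinθ, produces torque. sin 39° = 0.6293.
Setting net torque to zero: T × 2.6 × 0.6293 = 892 → T = 892 / 1.636 = 545 N.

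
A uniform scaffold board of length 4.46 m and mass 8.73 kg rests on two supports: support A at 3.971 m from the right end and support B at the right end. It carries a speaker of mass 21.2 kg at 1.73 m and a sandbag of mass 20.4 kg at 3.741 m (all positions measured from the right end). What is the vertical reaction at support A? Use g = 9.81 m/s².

R_A ≈ 327 N

About support B:
Beam weight: 8.73 × 9.81 = 85.64 N down at 2.23 m → arm 2.23 m, τ = 85.64 × 2.23 = 191 N·m counterclockwise.
Speaker: 21.2 × 9.81 = 208 N down at 1.73 m → arm 1.73 m, τ = 208 × 1.73 = 359.8 N·m counterclockwise.
Sandbag: 20.4 × 9.81 = 200.1 N down at 3.741 m → arm 3.741 m, τ = 200.1 × 3.741 = 748.6 N·m counterclockwise.
Net load moment about support B = 1299 N·m counterclockwise.
Reaction R at support A is upward at 3.971 m, arm 3.971 m → moment R × 3.971 clockwise.
For rotational equilibrium, R × 3.971 = 1299, so R = 327 N.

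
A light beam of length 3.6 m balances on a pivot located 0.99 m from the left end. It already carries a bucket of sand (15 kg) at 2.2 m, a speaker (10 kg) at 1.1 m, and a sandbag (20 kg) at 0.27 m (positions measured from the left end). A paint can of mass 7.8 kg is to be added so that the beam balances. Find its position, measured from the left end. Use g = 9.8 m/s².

Choose the pivot (at 0.99 m from the left end) as the axis so the support reaction has zero arm there.
Bucket of sand: 15 × 9.8 = 147 N down at 2.2 m → arm 1.21 m, τ = 147 × 1.21 = 177.9 N·m clockwise.
Speaker: 10 × 9.8 = 98 N down at 1.1 m → arm 0.11 m, τ = 98 × 0.11 = 10.78 N·m clockwise.
Sandbag: 20 × 9.8 = 196 N down at 0.27 m → arm 0.72 m, τ = 196 × 0.72 = 141.1 N·m counterclockwise.
Net moment of existing loads = 47.58 N·m clockwise.
The paint can weighs 7.8 × 9.8 = 76.44 N and must supply an equal counterclockwise moment, so its lever arm about the pivot is 47.58 / 76.44 = 0.622 m.
That puts it at 0.99 − 0.622 = 0.368 m from the left end.

x ≈ 0.368 m from the left end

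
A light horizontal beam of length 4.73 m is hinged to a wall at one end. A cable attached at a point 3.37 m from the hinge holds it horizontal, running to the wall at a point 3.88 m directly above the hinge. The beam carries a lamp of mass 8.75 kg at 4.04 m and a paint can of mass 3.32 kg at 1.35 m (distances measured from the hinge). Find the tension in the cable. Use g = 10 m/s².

T ≈ 157 N

Choose the hinge as the axis so the unknown hinge reaction has zero arm there.
Lamp: 8.75 × 10 = 87.5 N down at 4.04 m → arm 4.04 m, τ = 87.5 × 4.04 = 353.5 N·m clockwise.
Paint can: 3.32 × 10 = 33.2 N down at 1.35 m → arm 1.35 m, τ = 33.2 × 1.35 = 44.82 N·m clockwise.
Total clockwise load moment = 398.3 N·m.
The cable tension T acts at 3.37 m; only its component perpendicular to the beam, T sinθ, produces torque. sinθ = h/√(h²+d²) = 3.88/√(3.88²+3.37²) = 0.755.
Balancing moments: T × 3.37 × 0.755 = 398.3, giving T = 398.3 / 2.544 = 157 N.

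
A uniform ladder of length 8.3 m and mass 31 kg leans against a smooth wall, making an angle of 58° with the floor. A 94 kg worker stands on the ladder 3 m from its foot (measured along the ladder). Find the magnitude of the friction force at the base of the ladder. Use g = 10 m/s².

f ≈ 309 N

Choose the foot of the ladder as the axis so the floor normal and friction both act there and drop out.
Ladder weight 31×10 = 310 N acts at 4.15 m along the ladder; its horizontal arm is 4.15·cos58° = 2.199 m → τ = 681.7 N·m clockwise.
Worker: 94×10 = 940 N at 3 m → arm 1.59 m → τ = 1495 N·m clockwise.
Wall normal N acts horizontally at the top; its moment arm is the height L sinθ = 8.3·sin58° = 7.039 m, counterclockwise.
Setting net torque to zero: N × 7.039 = 2177 → N = 309 N.
ΣFx = 0: friction at the foot balances the wall's push, so f = N_wall = 309 N.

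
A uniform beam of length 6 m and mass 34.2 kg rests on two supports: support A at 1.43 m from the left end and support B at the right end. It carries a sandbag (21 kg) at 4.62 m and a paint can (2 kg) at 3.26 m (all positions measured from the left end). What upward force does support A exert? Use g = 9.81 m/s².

R_A ≈ 294 N

Choose support B as the axis so its reaction then has zero moment arm.
Beam weight: 34.2 × 9.81 = 335.5 N down at 3 m → arm 3 m, τ = 335.5 × 3 = 1006 N·m counterclockwise.
Sandbag: 21 × 9.81 = 206 N down at 4.62 m → arm 1.38 m, τ = 206 × 1.38 = 284.3 N·m counterclockwise.
Paint can: 2 × 9.81 = 19.62 N down at 3.26 m → arm 2.74 m, τ = 19.62 × 2.74 = 53.76 N·m counterclockwise.
Net load moment about support B = 1344 N·m counterclockwise.
Reaction R at support A is upward at 1.43 m, arm 4.57 m → moment R × 4.57 clockwise.
For rotational equilibrium, R × 4.57 = 1344, so R = 294 N.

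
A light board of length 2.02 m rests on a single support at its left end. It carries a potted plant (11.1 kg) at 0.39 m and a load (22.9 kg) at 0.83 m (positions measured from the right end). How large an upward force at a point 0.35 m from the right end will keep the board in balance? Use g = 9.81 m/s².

F ≈ 266 N

Take moments about the left end.
Potted plant: 11.1 × 9.81 = 108.9 N down at 0.39 m → arm 1.63 m, τ = 108.9 × 1.63 = 177.5 N·m clockwise.
Load: 22.9 × 9.81 = 224.6 N down at 0.83 m → arm 1.19 m, τ = 224.6 × 1.19 = 267.3 N·m clockwise.
Net moment of the loads = 444.8 N·m clockwise.
The upward force F acts at a point 0.35 m from the right end, arm 1.67 m, giving F × 1.67 counterclockwise.
Στ = 0 ⇒ F × 1.67 = 444.8 ⇒ F = 444.8 / 1.67 = 266 N.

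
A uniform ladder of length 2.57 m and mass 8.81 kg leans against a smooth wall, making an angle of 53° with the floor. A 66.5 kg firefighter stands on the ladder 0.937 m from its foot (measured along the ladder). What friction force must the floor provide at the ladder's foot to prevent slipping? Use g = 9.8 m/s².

f ≈ 212 N

Taking torques about the foot of the ladder:
Ladder weight 8.81×9.8 = 86.34 N acts at 1.285 m along the ladder; its horizontal arm is 1.285·cos53° = 0.7733 m → τ = 66.77 N·m clockwise.
Firefighter: 66.5×9.8 = 651.7 N at 0.937 m → arm 0.5639 m → τ = 367.5 N·m clockwise.
Wall normal N acts horizontally at the top; its moment arm is the height L sinθ = 2.57·sin53° = 2.052 m, counterclockwise.
For rotational equilibrium, N × 2.052 = 434.3, so N = 212 N.
ΣFx = 0: friction at the foot balances the wall's push, so f = N_wall = 212 N.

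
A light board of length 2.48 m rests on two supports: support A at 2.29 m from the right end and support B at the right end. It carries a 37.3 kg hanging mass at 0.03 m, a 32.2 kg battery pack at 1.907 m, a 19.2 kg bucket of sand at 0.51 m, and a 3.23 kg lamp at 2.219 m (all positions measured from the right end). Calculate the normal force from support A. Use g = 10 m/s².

R_A ≈ 347 N

Choose support B as the axis so its reaction then has zero moment arm.
Hanging mass: 37.3 × 10 = 373 N down at 0.03 m → arm 0.03 m, τ = 373 × 0.03 = 11.19 N·m counterclockwise.
Battery pack: 32.2 × 10 = 322 N down at 1.907 m → arm 1.907 m, τ = 322 × 1.907 = 614.1 N·m counterclockwise.
Bucket of sand: 19.2 × 10 = 192 N down at 0.51 m → arm 0.51 m, τ = 192 × 0.51 = 97.92 N·m counterclockwise.
Lamp: 3.23 × 10 = 32.3 N down at 2.219 m → arm 2.219 m, τ = 32.3 × 2.219 = 71.67 N·m counterclockwise.
Net load moment about support B = 794.9 N·m counterclockwise.
Reaction R at support A is upward at 2.29 m, arm 2.29 m → moment R × 2.29 clockwise.
Setting net torque to zero: R × 2.29 = 794.9 → R = 347 N.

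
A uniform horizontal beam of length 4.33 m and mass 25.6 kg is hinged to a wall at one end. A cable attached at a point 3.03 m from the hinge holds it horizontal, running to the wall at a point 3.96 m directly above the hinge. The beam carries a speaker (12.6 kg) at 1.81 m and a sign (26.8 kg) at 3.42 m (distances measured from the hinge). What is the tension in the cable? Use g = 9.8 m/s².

Taking torques about the hinge:
Beam weight: 25.6 × 9.8 = 250.9 N down at 2.165 m → arm 2.165 m, τ = 250.9 × 2.165 = 543.2 N·m clockwise.
Speaker: 12.6 × 9.8 = 123.5 N down at 1.81 m → arm 1.81 m, τ = 123.5 × 1.81 = 223.5 N·m clockwise.
Sign: 26.8 × 9.8 = 262.6 N down at 3.42 m → arm 3.42 m, τ = 262.6 × 3.42 = 898.1 N·m clockwise.
Total clockwise load moment = 1665 N·m.
The cable tension T acts at 3.03 m; only its component perpendicular to the beam, T sinθ, produces torque. sinθ = h/√(h²+d²) = 3.96/√(3.96²+3.03²) = 0.7942.
For rotational equilibrium, T × 3.03 × 0.7942 = 1665, so T = 1665 / 2.406 = 692 N.

T ≈ 692 N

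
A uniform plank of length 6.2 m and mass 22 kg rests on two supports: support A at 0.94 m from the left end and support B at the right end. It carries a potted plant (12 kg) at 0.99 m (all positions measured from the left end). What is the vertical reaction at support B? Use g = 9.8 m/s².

Choose support A as the axis so its reaction then has zero moment arm.
Beam weight: 22 × 9.8 = 215.6 N down at 3.1 m → arm 2.16 m, τ = 215.6 × 2.16 = 465.7 N·m clockwise.
Potted plant: 12 × 9.8 = 117.6 N down at 0.99 m → arm 0.05 m, τ = 117.6 × 0.05 = 5.88 N·m clockwise.
Net load moment about support A = 471.6 N·m clockwise.
Reaction R at support B is upward at 6.2 m, arm 5.26 m → moment R × 5.26 counterclockwise.
Στ = 0 ⇒ R × 5.26 = 471.6 ⇒ R = 89.7 N.

R_B ≈ 89.7 N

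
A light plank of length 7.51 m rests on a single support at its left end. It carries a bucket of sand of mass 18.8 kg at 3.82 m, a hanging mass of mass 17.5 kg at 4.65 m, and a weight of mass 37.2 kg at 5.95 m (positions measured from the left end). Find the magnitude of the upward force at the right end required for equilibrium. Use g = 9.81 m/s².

Sum moments about the left end (the unknown pivot reaction has zero arm there).
Bucket of sand: 18.8 × 9.81 = 184.4 N down at 3.82 m → arm 3.82 m, τ = 184.4 × 3.82 = 704.4 N·m clockwise.
Hanging mass: 17.5 × 9.81 = 171.7 N down at 4.65 m → arm 4.65 m, τ = 171.7 × 4.65 = 798.4 N·m clockwise.
Weight: 37.2 × 9.81 = 364.9 N down at 5.95 m → arm 5.95 m, τ = 364.9 × 5.95 = 2171 N·m clockwise.
Net moment of the loads = 3674 N·m clockwise.
The upward force F acts at the right end, arm 7.51 m, giving F × 7.51 counterclockwise.
For rotational equilibrium, F × 7.51 = 3674, so F = 3674 / 7.51 = 489 N.

F ≈ 489 N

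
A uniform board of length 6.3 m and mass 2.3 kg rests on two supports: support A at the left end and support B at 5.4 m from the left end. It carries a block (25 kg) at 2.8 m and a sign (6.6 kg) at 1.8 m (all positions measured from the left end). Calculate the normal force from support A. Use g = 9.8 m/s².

Choose support B as the axis so its reaction then has zero moment arm.
Beam weight: 2.3 × 9.8 = 22.54 N down at 3.15 m → arm 2.25 m, τ = 22.54 × 2.25 = 50.71 N·m counterclockwise.
Block: 25 × 9.8 = 245 N down at 2.8 m → arm 2.6 m, τ = 245 × 2.6 = 637 N·m counterclockwise.
Sign: 6.6 × 9.8 = 64.68 N down at 1.8 m → arm 3.6 m, τ = 64.68 × 3.6 = 232.8 N·m counterclockwise.
Net load moment about support B = 920.5 N·m counterclockwise.
Reaction R at support A is upward at 0 m, arm 5.4 m → moment R × 5.4 clockwise.
Setting net torque to zero: R × 5.4 = 920.5 → R = 170 N.

R_A ≈ 170 N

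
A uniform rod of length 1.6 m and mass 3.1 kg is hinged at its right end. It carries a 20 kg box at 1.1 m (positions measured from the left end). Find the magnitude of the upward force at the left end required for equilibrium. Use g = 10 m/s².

Take moments about the right end.
Beam weight: 3.1 × 10 = 31 N down at 0.8 m → arm 0.8 m, τ = 31 × 0.8 = 24.8 N·m counterclockwise.
Box: 20 × 10 = 200 N down at 1.1 m → arm 0.5 m, τ = 200 × 0.5 = 100 N·m counterclockwise.
Net moment of the loads = 124.8 N·m counterclockwise.
The upward force F acts at the left end, arm 1.6 m, giving F × 1.6 clockwise.
Setting net torque to zero: F × 1.6 = 124.8 → F = 124.8 / 1.6 = 78 N.

F ≈ 78 N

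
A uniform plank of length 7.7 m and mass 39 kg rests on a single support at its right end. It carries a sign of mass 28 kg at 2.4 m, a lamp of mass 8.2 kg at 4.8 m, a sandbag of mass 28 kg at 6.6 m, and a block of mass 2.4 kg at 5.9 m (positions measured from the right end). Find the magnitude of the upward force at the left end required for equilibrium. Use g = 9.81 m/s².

Take moments about the right end.
Beam weight: 39 × 9.81 = 382.6 N down at 3.85 m → arm 3.85 m, τ = 382.6 × 3.85 = 1473 N·m counterclockwise.
Sign: 28 × 9.81 = 274.7 N down at 2.4 m → arm 2.4 m, τ = 274.7 × 2.4 = 659.3 N·m counterclockwise.
Lamp: 8.2 × 9.81 = 80.44 N down at 4.8 m → arm 4.8 m, τ = 80.44 × 4.8 = 386.1 N·m counterclockwise.
Sandbag: 28 × 9.81 = 274.7 N down at 6.6 m → arm 6.6 m, τ = 274.7 × 6.6 = 1813 N·m counterclockwise.
Block: 2.4 × 9.81 = 23.54 N down at 5.9 m → arm 5.9 m, τ = 23.54 × 5.9 = 138.9 N·m counterclockwise.
Net moment of the loads = 4470 N·m counterclockwise.
The upward force F acts at the left end, arm 7.7 m, giving F × 7.7 clockwise.
Balancing moments: F × 7.7 = 4470, giving F = 4470 / 7.7 = 581 N.

F ≈ 581 N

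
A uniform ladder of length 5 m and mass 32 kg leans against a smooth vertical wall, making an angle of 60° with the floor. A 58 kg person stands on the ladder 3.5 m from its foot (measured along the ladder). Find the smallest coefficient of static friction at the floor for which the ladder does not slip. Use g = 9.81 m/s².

μ_min ≈ 0.363

About the foot of the ladder:
Ladder weight 32×9.81 = 313.9 N acts at 2.5 m along the ladder; its horizontal arm is 2.5·cos60° = 1.25 m → τ = 392.4 N·m clockwise.
Person: 58×9.81 = 569 N at 3.5 m → arm 1.75 m → τ = 995.8 N·m clockwise.
Wall normal N acts horizontally at the top; its moment arm is the height L sinθ = 5·sin60° = 4.33 m, counterclockwise.
Balancing moments: N × 4.33 = 1388, giving N = 320.6 N.
ΣFx = 0 ⇒ f = N_wall = 320.6 N. ΣFy = 0 ⇒ N_floor = 882.9 N.
μ_min = f / N_floor = 320.6 / 882.9 = 0.363.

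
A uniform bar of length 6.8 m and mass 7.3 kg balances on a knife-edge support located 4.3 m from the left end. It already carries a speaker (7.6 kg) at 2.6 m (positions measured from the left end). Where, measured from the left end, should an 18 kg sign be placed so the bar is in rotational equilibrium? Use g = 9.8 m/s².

x ≈ 5.38 m from the left end

Taking torques about the knife-edge support (at 4.3 m from the left end):
Beam weight: 7.3 × 9.8 = 71.54 N down at 3.4 m → arm 0.9 m, τ = 71.54 × 0.9 = 64.39 N·m counterclockwise.
Speaker: 7.6 × 9.8 = 74.48 N down at 2.6 m → arm 1.7 m, τ = 74.48 × 1.7 = 126.6 N·m counterclockwise.
Net moment of existing loads = 191 N·m counterclockwise.
The sign weighs 18 × 9.8 = 176.4 N and must supply an equal clockwise moment, so its lever arm about the knife-edge support is 191 / 176.4 = 1.08 m.
That puts it at 4.3 + 1.08 = 5.38 m from the left end.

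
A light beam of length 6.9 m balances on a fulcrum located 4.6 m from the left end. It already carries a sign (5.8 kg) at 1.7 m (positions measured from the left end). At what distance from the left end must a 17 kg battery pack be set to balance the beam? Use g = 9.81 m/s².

Choose the fulcrum (at 4.6 m from the left end) as the axis so the support reaction has zero arm there.
Sign: 5.8 × 9.81 = 56.9 N down at 1.7 m → arm 2.9 m, τ = 56.9 × 2.9 = 165 N·m counterclockwise.
Net moment of existing loads = 165 N·m counterclockwise.
The battery pack weighs 17 × 9.81 = 166.8 N and must supply an equal clockwise moment, so its lever arm about the fulcrum is 165 / 166.8 = 0.989 m.
That puts it at 4.6 + 0.989 = 5.59 m from the left end.

x ≈ 5.59 m from the left end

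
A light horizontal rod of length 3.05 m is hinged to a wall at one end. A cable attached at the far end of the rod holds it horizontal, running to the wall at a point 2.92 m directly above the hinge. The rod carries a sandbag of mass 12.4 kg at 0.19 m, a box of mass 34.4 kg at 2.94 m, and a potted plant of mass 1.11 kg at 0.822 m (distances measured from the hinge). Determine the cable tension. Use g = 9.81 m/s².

About the hinge:
Sandbag: 12.4 × 9.81 = 121.6 N down at 0.19 m → arm 0.19 m, τ = 121.6 × 0.19 = 23.1 N·m clockwise.
Box: 34.4 × 9.81 = 337.5 N down at 2.94 m → arm 2.94 m, τ = 337.5 × 2.94 = 992.2 N·m clockwise.
Potted plant: 1.11 × 9.81 = 10.89 N down at 0.822 m → arm 0.822 m, τ = 10.89 × 0.822 = 8.952 N·m clockwise.
Total clockwise load moment = 1024 N·m.
The cable tension T acts at 3.05 m; only its component perpendicular to the rod, T sinθ, produces torque. sinθ = h/√(h²+d²) = 2.92/√(2.92²+3.05²) = 0.6915.
Setting net torque to zero: T × 3.05 × 0.6915 = 1024 → T = 1024 / 2.109 = 486 N.

T ≈ 486 N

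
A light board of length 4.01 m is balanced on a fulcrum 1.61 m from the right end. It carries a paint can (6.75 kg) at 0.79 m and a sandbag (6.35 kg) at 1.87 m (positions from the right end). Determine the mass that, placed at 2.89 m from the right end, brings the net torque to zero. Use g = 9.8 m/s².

m ≈ 3.03 kg

Take moments about the fulcrum (at 1.61 m from the right end).
Paint can: 6.75 × 9.8 = 66.15 N down at 0.79 m → arm 0.82 m, τ = 66.15 × 0.82 = 54.24 N·m clockwise.
Sandbag: 6.35 × 9.8 = 62.23 N down at 1.87 m → arm 0.26 m, τ = 62.23 × 0.26 = 16.18 N·m counterclockwise.
Net moment of known loads = 38.06 N·m clockwise.
An unknown mass m at 2.89 m has arm 1.28 m; its moment is m·g·1.28 counterclockwise.
Balancing moments: m × 9.8 × 1.28 = 38.06, giving m = 38.06 / (9.8 × 1.28) = 3.03 kg.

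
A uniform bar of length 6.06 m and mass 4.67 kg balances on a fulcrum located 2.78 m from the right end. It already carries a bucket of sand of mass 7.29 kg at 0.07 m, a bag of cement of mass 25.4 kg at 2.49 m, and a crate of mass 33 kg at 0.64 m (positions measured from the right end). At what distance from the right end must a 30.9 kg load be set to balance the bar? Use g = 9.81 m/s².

Sum moments about the fulcrum (at 2.78 m from the right end) (the support reaction has zero arm there).
Beam weight: 4.67 × 9.81 = 45.81 N down at 3.03 m → arm 0.25 m, τ = 45.81 × 0.25 = 11.45 N·m counterclockwise.
Bucket of sand: 7.29 × 9.81 = 71.51 N down at 0.07 m → arm 2.71 m, τ = 71.51 × 2.71 = 193.8 N·m clockwise.
Bag of cement: 25.4 × 9.81 = 249.2 N down at 2.49 m → arm 0.29 m, τ = 249.2 × 0.29 = 72.27 N·m clockwise.
Crate: 33 × 9.81 = 323.7 N down at 0.64 m → arm 2.14 m, τ = 323.7 × 2.14 = 692.7 N·m clockwise.
Net moment of existing loads = 947.3 N·m clockwise.
The load weighs 30.9 × 9.81 = 303.1 N and must supply an equal counterclockwise moment, so its lever arm about the fulcrum is 947.3 / 303.1 = 3.13 m.
That puts it at 2.78 + 3.13 = 5.91 m from the right end.

x ≈ 5.91 m from the right end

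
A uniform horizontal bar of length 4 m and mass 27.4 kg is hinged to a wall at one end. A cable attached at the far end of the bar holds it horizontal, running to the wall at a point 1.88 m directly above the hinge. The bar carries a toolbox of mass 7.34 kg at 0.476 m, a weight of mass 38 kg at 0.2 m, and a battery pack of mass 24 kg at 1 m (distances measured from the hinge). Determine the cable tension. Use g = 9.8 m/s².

About the hinge:
Beam weight: 27.4 × 9.8 = 268.5 N down at 2 m → arm 2 m, τ = 268.5 × 2 = 537 N·m clockwise.
Toolbox: 7.34 × 9.8 = 71.93 N down at 0.476 m → arm 0.476 m, τ = 71.93 × 0.476 = 34.24 N·m clockwise.
Weight: 38 × 9.8 = 372.4 N down at 0.2 m → arm 0.2 m, τ = 372.4 × 0.2 = 74.48 N·m clockwise.
Battery pack: 24 × 9.8 = 235.2 N down at 1 m → arm 1 m, τ = 235.2 × 1 = 235.2 N·m clockwise.
Total clockwise load moment = 880.9 N·m.
The cable tension T acts at 4 m; only its component perpendicular to the bar, T sinθ, produces torque. sinθ = h/√(h²+d²) = 1.88/√(1.88²+4²) = 0.4254.
Balancing moments: T × 4 × 0.4254 = 880.9, giving T = 880.9 / 1.702 = 518 N.

T ≈ 518 N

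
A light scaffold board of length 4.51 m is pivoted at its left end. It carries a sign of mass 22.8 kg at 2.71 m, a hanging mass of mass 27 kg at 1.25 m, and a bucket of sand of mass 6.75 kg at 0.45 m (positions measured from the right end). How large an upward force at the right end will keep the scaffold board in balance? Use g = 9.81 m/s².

F ≈ 340 N

Sum moments about the left end (the unknown pivot reaction has zero arm there).
Sign: 22.8 × 9.81 = 223.7 N down at 2.71 m → arm 1.8 m, τ = 223.7 × 1.8 = 402.7 N·m clockwise.
Hanging mass: 27 × 9.81 = 264.9 N down at 1.25 m → arm 3.26 m, τ = 264.9 × 3.26 = 863.6 N·m clockwise.
Bucket of sand: 6.75 × 9.81 = 66.22 N down at 0.45 m → arm 4.06 m, τ = 66.22 × 4.06 = 268.9 N·m clockwise.
Net moment of the loads = 1535 N·m clockwise.
The upward force F acts at the right end, arm 4.51 m, giving F × 4.51 counterclockwise.
Setting net torque to zero: F × 4.51 = 1535 → F = 1535 / 4.51 = 340 N.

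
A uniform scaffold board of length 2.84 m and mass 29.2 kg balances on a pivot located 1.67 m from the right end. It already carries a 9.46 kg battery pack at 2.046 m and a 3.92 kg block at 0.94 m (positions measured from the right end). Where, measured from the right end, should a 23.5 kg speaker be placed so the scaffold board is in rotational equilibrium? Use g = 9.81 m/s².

Taking torques about the pivot (at 1.67 m from the right end):
Beam weight: 29.2 × 9.81 = 286.5 N down at 1.42 m → arm 0.25 m, τ = 286.5 × 0.25 = 71.62 N·m clockwise.
Battery pack: 9.46 × 9.81 = 92.8 N down at 2.046 m → arm 0.376 m, τ = 92.8 × 0.376 = 34.89 N·m counterclockwise.
Block: 3.92 × 9.81 = 38.46 N down at 0.94 m → arm 0.73 m, τ = 38.46 × 0.73 = 28.08 N·m clockwise.
Net moment of existing loads = 64.81 N·m clockwise.
The speaker weighs 23.5 × 9.81 = 230.5 N and must supply an equal counterclockwise moment, so its lever arm about the pivot is 64.81 / 230.5 = 0.281 m.
That puts it at 1.67 + 0.281 = 1.95 m from the right end.

x ≈ 1.95 m from the right end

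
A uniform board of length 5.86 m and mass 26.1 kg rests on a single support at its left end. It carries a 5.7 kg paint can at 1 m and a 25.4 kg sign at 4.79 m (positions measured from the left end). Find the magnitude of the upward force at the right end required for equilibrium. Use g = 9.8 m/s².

Choose the left end as the axis so the unknown pivot reaction has zero arm there.
Beam weight: 26.1 × 9.8 = 255.8 N down at 2.93 m → arm 2.93 m, τ = 255.8 × 2.93 = 749.5 N·m clockwise.
Paint can: 5.7 × 9.8 = 55.86 N down at 1 m → arm 1 m, τ = 55.86 × 1 = 55.86 N·m clockwise.
Sign: 25.4 × 9.8 = 248.9 N down at 4.79 m → arm 4.79 m, τ = 248.9 × 4.79 = 1192 N·m clockwise.
Net moment of the loads = 1997 N·m clockwise.
The upward force F acts at the right end, arm 5.86 m, giving F × 5.86 counterclockwise.
Στ = 0 ⇒ F × 5.86 = 1997 ⇒ F = 1997 / 5.86 = 341 N.

F ≈ 341 N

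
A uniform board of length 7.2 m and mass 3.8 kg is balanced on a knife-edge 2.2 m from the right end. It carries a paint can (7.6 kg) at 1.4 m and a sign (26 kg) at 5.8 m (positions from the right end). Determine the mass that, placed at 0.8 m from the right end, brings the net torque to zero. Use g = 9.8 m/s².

Take moments about the knife-edge (at 2.2 m from the right end).
Beam weight: 3.8 × 9.8 = 37.24 N down at 3.6 m → arm 1.4 m, τ = 37.24 × 1.4 = 52.14 N·m counterclockwise.
Paint can: 7.6 × 9.8 = 74.48 N down at 1.4 m → arm 0.8 m, τ = 74.48 × 0.8 = 59.58 N·m clockwise.
Sign: 26 × 9.8 = 254.8 N down at 5.8 m → arm 3.6 m, τ = 254.8 × 3.6 = 917.3 N·m counterclockwise.
Net moment of known loads = 909.9 N·m counterclockwise.
An unknown mass m at 0.8 m has arm 1.4 m; its moment is m·g·1.4 clockwise.
Στ = 0 ⇒ m × 9.8 × 1.4 = 909.9 ⇒ m = 909.9 / (9.8 × 1.4) = 66.3 kg.

m ≈ 66.3 kg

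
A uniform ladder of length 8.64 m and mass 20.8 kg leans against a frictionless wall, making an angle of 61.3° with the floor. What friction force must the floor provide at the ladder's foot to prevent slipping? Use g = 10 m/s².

Taking torques about the foot of the ladder:
Ladder weight 20.8×10 = 208 N acts at 4.32 m along the ladder; its horizontal arm is 4.32·cos61.3° = 2.075 m → τ = 431.6 N·m clockwise.
Wall normal N acts horizontally at the top; its moment arm is the height L sinθ = 8.64·sin61.3° = 7.579 m, counterclockwise.
Setting net torque to zero: N × 7.579 = 431.6 → N = 56.9 N.
ΣFx = 0: friction at the foot balances the wall's push, so f = N_wall = 56.9 N.

f ≈ 56.9 N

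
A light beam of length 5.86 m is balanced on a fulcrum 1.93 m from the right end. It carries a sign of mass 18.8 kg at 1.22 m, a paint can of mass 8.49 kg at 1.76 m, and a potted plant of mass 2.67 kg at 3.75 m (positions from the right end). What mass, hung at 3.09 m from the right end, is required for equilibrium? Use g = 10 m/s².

m ≈ 8.56 kg

Sum moments about the fulcrum (at 1.93 m from the right end) (the support reaction has zero arm there).
Sign: 18.8 × 10 = 188 N down at 1.22 m → arm 0.71 m, τ = 188 × 0.71 = 133.5 N·m clockwise.
Paint can: 8.49 × 10 = 84.9 N down at 1.76 m → arm 0.17 m, τ = 84.9 × 0.17 = 14.43 N·m clockwise.
Potted plant: 2.67 × 10 = 26.7 N down at 3.75 m → arm 1.82 m, τ = 26.7 × 1.82 = 48.59 N·m counterclockwise.
Net moment of known loads = 99.34 N·m clockwise.
An unknown mass m at 3.09 m has arm 1.16 m; its moment is m·g·1.16 counterclockwise.
Balancing moments: m × 10 × 1.16 = 99.34, giving m = 99.34 / (10 × 1.16) = 8.56 kg.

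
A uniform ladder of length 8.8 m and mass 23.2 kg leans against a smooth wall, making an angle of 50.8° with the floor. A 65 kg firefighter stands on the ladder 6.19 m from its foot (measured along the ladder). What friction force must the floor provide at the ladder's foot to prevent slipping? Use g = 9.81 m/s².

f ≈ 459 N

Taking torques about the foot of the ladder:
Ladder weight 23.2×9.81 = 227.6 N acts at 4.4 m along the ladder; its horizontal arm is 4.4·cos50.8° = 2.781 m → τ = 633 N·m clockwise.
Firefighter: 65×9.81 = 637.6 N at 6.19 m → arm 3.912 m → τ = 2494 N·m clockwise.
Wall normal N acts horizontally at the top; its moment arm is the height L sinθ = 8.8·sin50.8° = 6.82 m, counterclockwise.
For rotational equilibrium, N × 6.82 = 3127, so N = 459 N.
ΣFx = 0: friction at the foot balances the wall's push, so f = N_wall = 459 N.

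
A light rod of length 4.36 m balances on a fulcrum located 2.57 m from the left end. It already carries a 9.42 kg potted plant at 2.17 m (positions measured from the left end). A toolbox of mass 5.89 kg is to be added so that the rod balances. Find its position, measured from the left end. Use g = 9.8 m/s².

Taking torques about the fulcrum (at 2.57 m from the left end):
Potted plant: 9.42 × 9.8 = 92.32 N down at 2.17 m → arm 0.4 m, τ = 92.32 × 0.4 = 36.93 N·m counterclockwise.
Net moment of existing loads = 36.93 N·m counterclockwise.
The toolbox weighs 5.89 × 9.8 = 57.72 N and must supply an equal clockwise moment, so its lever arm about the fulcrum is 36.93 / 57.72 = 0.64 m.
That puts it at 2.57 + 0.64 = 3.21 m from the left end.

x ≈ 3.21 m from the left end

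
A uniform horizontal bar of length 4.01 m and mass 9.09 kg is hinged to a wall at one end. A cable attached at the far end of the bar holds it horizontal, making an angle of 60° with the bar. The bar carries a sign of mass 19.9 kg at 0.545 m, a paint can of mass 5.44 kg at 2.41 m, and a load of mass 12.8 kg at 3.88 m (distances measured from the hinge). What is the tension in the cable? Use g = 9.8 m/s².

Choose the hinge as the axis so the unknown hinge reaction has zero arm there.
Beam weight: 9.09 × 9.8 = 89.08 N down at 2.005 m → arm 2.005 m, τ = 89.08 × 2.005 = 178.6 N·m clockwise.
Sign: 19.9 × 9.8 = 195 N down at 0.545 m → arm 0.545 m, τ = 195 × 0.545 = 106.3 N·m clockwise.
Paint can: 5.44 × 9.8 = 53.31 N down at 2.41 m → arm 2.41 m, τ = 53.31 × 2.41 = 128.5 N·m clockwise.
Load: 12.8 × 9.8 = 125.4 N down at 3.88 m → arm 3.88 m, τ = 125.4 × 3.88 = 486.6 N·m clockwise.
Total clockwise load moment = 900 N·m.
The cable tension T acts at 4.01 m; only its component perpendicular to the bar, T sinθ, produces torque. sin 60° = 0.866.
Στ = 0 ⇒ T × 4.01 × 0.866 = 900 ⇒ T = 900 / 3.473 = 259 N.

T ≈ 259 N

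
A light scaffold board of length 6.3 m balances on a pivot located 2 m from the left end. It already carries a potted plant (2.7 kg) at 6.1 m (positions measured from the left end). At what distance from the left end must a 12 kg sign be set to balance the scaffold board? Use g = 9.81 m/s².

x ≈ 1.08 m from the left end

About the pivot (at 2 m from the left end):
Potted plant: 2.7 × 9.81 = 26.49 N down at 6.1 m → arm 4.1 m, τ = 26.49 × 4.1 = 108.6 N·m clockwise.
Net moment of existing loads = 108.6 N·m clockwise.
The sign weighs 12 × 9.81 = 117.7 N and must supply an equal counterclockwise moment, so its lever arm about the pivot is 108.6 / 117.7 = 0.923 m.
That puts it at 2 − 0.923 = 1.08 m from the left end.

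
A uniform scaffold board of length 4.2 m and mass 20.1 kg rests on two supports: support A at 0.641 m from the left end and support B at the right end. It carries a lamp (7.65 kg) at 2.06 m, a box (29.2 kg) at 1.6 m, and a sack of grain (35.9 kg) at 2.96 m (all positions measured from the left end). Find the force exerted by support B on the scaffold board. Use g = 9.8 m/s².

R_B ≈ 417 N

Sum moments about support A (its reaction then has zero moment arm).
Beam weight: 20.1 × 9.8 = 197 N down at 2.1 m → arm 1.459 m, τ = 197 × 1.459 = 287.4 N·m clockwise.
Lamp: 7.65 × 9.8 = 74.97 N down at 2.06 m → arm 1.419 m, τ = 74.97 × 1.419 = 106.4 N·m clockwise.
Box: 29.2 × 9.8 = 286.2 N down at 1.6 m → arm 0.959 m, τ = 286.2 × 0.959 = 274.5 N·m clockwise.
Sack of grain: 35.9 × 9.8 = 351.8 N down at 2.96 m → arm 2.319 m, τ = 351.8 × 2.319 = 815.8 N·m clockwise.
Net load moment about support A = 1484 N·m clockwise.
Reaction R at support B is upward at 4.2 m, arm 3.559 m → moment R × 3.559 counterclockwise.
For rotational equilibrium, R × 3.559 = 1484, so R = 417 N.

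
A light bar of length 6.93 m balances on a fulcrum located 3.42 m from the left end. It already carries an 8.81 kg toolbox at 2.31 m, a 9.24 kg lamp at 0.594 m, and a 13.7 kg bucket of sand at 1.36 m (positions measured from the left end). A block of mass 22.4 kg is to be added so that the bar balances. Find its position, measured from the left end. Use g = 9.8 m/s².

Choose the fulcrum (at 3.42 m from the left end) as the axis so the support reaction has zero arm there.
Toolbox: 8.81 × 9.8 = 86.34 N down at 2.31 m → arm 1.11 m, τ = 86.34 × 1.11 = 95.84 N·m counterclockwise.
Lamp: 9.24 × 9.8 = 90.55 N down at 0.594 m → arm 2.826 m, τ = 90.55 × 2.826 = 255.9 N·m counterclockwise.
Bucket of sand: 13.7 × 9.8 = 134.3 N down at 1.36 m → arm 2.06 m, τ = 134.3 × 2.06 = 276.7 N·m counterclockwise.
Net moment of existing loads = 628.4 N·m counterclockwise.
The block weighs 22.4 × 9.8 = 219.5 N and must supply an equal clockwise moment, so its lever arm about the fulcrum is 628.4 / 219.5 = 2.86 m.
That puts it at 3.42 + 2.86 = 6.28 m from the left end.

x ≈ 6.28 m from the left end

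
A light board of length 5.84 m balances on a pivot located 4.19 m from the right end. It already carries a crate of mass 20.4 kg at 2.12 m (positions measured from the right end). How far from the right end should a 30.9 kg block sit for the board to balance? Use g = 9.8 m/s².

x ≈ 5.56 m from the right end

Choose the pivot (at 4.19 m from the right end) as the axis so the support reaction has zero arm there.
Crate: 20.4 × 9.8 = 199.9 N down at 2.12 m → arm 2.07 m, τ = 199.9 × 2.07 = 413.8 N·m clockwise.
Net moment of existing loads = 413.8 N·m clockwise.
The block weighs 30.9 × 9.8 = 302.8 N and must supply an equal counterclockwise moment, so its lever arm about the pivot is 413.8 / 302.8 = 1.37 m.
That puts it at 4.19 + 1.37 = 5.56 m from the right end.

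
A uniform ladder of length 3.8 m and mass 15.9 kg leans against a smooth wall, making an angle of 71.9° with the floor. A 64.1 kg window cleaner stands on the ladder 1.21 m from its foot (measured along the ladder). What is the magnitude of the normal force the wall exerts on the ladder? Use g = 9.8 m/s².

N_wall ≈ 90.8 N

Taking torques about the foot of the ladder:
Ladder weight 15.9×9.8 = 155.8 N acts at 1.9 m along the ladder; its horizontal arm is 1.9·cos71.9° = 0.5903 m → τ = 91.97 N·m clockwise.
Window cleaner: 64.1×9.8 = 628.2 N at 1.21 m → arm 0.3759 m → τ = 236.1 N·m clockwise.
Wall normal N acts horizontally at the top; its moment arm is the height L sinθ = 3.8·sin71.9° = 3.612 m, counterclockwise.
Στ = 0 ⇒ N × 3.612 = 328.1 ⇒ N = 90.8 N.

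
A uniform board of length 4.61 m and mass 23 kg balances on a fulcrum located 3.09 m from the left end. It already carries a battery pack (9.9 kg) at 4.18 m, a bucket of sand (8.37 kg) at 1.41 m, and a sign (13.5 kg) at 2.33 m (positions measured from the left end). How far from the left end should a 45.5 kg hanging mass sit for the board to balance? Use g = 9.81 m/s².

x ≈ 3.78 m from the left end

Take moments about the fulcrum (at 3.09 m from the left end).
Beam weight: 23 × 9.81 = 225.6 N down at 2.305 m → arm 0.785 m, τ = 225.6 × 0.785 = 177.1 N·m counterclockwise.
Battery pack: 9.9 × 9.81 = 97.12 N down at 4.18 m → arm 1.09 m, τ = 97.12 × 1.09 = 105.9 N·m clockwise.
Bucket of sand: 8.37 × 9.81 = 82.11 N down at 1.41 m → arm 1.68 m, τ = 82.11 × 1.68 = 137.9 N·m counterclockwise.
Sign: 13.5 × 9.81 = 132.4 N down at 2.33 m → arm 0.76 m, τ = 132.4 × 0.76 = 100.6 N·m counterclockwise.
Net moment of existing loads = 309.7 N·m counterclockwise.
The hanging mass weighs 45.5 × 9.81 = 446.4 N and must supply an equal clockwise moment, so its lever arm about the fulcrum is 309.7 / 446.4 = 0.694 m.
That puts it at 3.09 + 0.694 = 3.78 m from the left end.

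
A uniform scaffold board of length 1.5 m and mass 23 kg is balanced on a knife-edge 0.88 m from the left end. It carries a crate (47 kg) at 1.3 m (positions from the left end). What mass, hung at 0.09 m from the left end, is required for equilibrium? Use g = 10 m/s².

Taking torques about the knife-edge (at 0.88 m from the left end):
Beam weight: 23 × 10 = 230 N down at 0.75 m → arm 0.13 m, τ = 230 × 0.13 = 29.9 N·m counterclockwise.
Crate: 47 × 10 = 470 N down at 1.3 m → arm 0.42 m, τ = 470 × 0.42 = 197.4 N·m clockwise.
Net moment of known loads = 167.5 N·m clockwise.
An unknown mass m at 0.09 m has arm 0.79 m; its moment is m·g·0.79 counterclockwise.
For rotational equilibrium, m × 10 × 0.79 = 167.5, so m = 167.5 / (10 × 0.79) = 21.2 kg.

m ≈ 21.2 kg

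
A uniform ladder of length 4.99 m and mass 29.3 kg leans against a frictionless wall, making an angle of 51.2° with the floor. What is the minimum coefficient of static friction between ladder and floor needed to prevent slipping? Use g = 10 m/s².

Choose the foot of the ladder as the axis so the floor normal and friction both act there and drop out.
Ladder weight 29.3×10 = 293 N acts at 2.495 m along the ladder; its horizontal arm is 2.495·cos51.2° = 1.563 m → τ = 458 N·m clockwise.
Wall normal N acts horizontally at the top; its moment arm is the height L sinθ = 4.99·sin51.2° = 3.889 m, counterclockwise.
For rotational equilibrium, N × 3.889 = 458, so N = 117.8 N.
ΣFx = 0 ⇒ f = N_wall = 117.8 N. ΣFy = 0 ⇒ N_floor = 293 N.
μ_min = f / N_floor = 117.8 / 293 = 0.402.

μ_min ≈ 0.402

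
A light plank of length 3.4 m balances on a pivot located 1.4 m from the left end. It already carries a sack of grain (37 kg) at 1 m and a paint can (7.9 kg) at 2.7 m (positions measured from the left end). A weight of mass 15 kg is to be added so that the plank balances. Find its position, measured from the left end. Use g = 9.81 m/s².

Sum moments about the pivot (at 1.4 m from the left end) (the support reaction has zero arm there).
Sack of grain: 37 × 9.81 = 363 N down at 1 m → arm 0.4 m, τ = 363 × 0.4 = 145.2 N·m counterclockwise.
Paint can: 7.9 × 9.81 = 77.5 N down at 2.7 m → arm 1.3 m, τ = 77.5 × 1.3 = 100.8 N·m clockwise.
Net moment of existing loads = 44.4 N·m counterclockwise.
The weight weighs 15 × 9.81 = 147.2 N and must supply an equal clockwise moment, so its lever arm about the pivot is 44.4 / 147.2 = 0.302 m.
That puts it at 1.4 + 0.302 = 1.7 m from the left end.

x ≈ 1.7 m from the left end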